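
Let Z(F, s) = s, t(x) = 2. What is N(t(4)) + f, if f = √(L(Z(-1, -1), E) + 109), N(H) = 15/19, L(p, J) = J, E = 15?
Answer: 15/19 + 2*√31 ≈ 11.925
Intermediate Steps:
N(H) = 15/19 (N(H) = 15*(1/19) = 15/19)
f = 2*√31 (f = √(15 + 109) = √124 = 2*√31 ≈ 11.136)
N(t(4)) + f = 15/19 + 2*√31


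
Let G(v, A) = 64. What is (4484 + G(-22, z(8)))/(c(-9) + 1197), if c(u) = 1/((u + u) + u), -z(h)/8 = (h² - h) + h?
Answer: 61398/16159 ≈ 3.7996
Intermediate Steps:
z(h) = -8*h² (z(h) = -8*((h² - h) + h) = -8*h²)
c(u) = 1/(3*u) (c(u) = 1/(2*u + u) = 1/(3*u))
(4484 + G(-22, z(8)))/(c(-9) + 1197) = (4484 + 64)/((⅓)/(-9) + 1197) = 4548/((⅓)*(-⅑) + 1197) = 4548/(-1/27 + 1197) = 4548/(32318/27) = 4548*(27/32318) = 61398/16159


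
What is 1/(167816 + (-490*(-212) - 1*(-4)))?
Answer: 1/271700 ≈ 3.6805e-6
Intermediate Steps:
1/(167816 + (-490*(-212) - 1*(-4))) = 1/(167816 + (103880 + 4)) = 1/(167816 + 103884) = 1/271700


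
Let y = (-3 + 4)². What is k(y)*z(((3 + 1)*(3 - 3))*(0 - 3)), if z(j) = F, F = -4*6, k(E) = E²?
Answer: -24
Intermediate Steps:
y = 1 (y = 1² = 1)
F = -24
z(j) = -24
k(y)*z(((3 + 1)*(3 - 3))*(0 - 3)) = 1²*(-24) = 1*(-24) = -24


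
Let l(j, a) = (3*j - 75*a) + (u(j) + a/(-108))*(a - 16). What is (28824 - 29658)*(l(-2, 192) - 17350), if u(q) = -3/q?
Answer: 79575832/3 ≈ 2.6525e+7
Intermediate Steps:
l(j, a) = -75*a + 3*j + (-16 + a)*(-3/j - a/108) (l(j, a) = (3*j - 75*a) + (-3/j + a/(-108))*(a - 16) = (-75*a + 3*j) + (-3/j + a*(-1/108))*(-16 + a) = (-75*a + 3*j) + (-3/j - a/108)*(-16 + a) = (-75*a + 3*j) + (-16 + a)*(-3/j - a/108) = -75*a + 3*j + (-16 + a)*(-3/j - a/108))
(28824 - 29658)*(l(-2, 192) - 17350) = (28824 - 29658)*((1/108)*(5184 - 324*192 - 2*(-1*192**2 - 8084*192 + 324*(-2)))/(-2) - 17350) = -834*((1/108)*(-1/2)*(5184 - 62208 - 2*(-1*36864 - 1552128 - 648)) - 17350) = -834*((1/108)*(-1/2)*(5184 - 62208 - 2*(-36864 - 1552128 - 648)) - 17350) = -834*((1/108)*(-1/2)*(5184 - 62208 - 2*(-1589640)) - 17350) = -834*((1/108)*(-1/2)*(5184 - 62208 + 3179280) - 17350) = -834*((1/108)*(-1/2)*3122256 - 17350) = -834*(-130094/9 - 17350) = -834*(-286244/9) = 79575832/3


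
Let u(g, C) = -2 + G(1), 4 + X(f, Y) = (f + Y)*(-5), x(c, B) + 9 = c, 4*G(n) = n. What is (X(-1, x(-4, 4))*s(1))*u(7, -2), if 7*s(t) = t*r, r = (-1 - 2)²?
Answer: -297/2 ≈ -148.50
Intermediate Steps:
r = 9 (r = (-3)² = 9)
G(n) = n/4
x(c, B) = -9 + c
X(f, Y) = -4 - 5*Y - 5*f (X(f, Y) = -4 + (f + Y)*(-5) = -4 + (Y + f)*(-5) = -4 + (-5*Y - 5*f) = -4 - 5*Y - 5*f)
s(t) = 9*t/7 (s(t) = (t*9)/7 = (9*t)/7 = 9*t/7)
u(g, C) = -7/4 (u(g, C) = -2 + (¼)*1 = -2 + ¼ = -7/4)
(X(-1, x(-4, 4))*s(1))*u(7, -2) = ((-4 - 5*(-9 - 4) - 5*(-1))*((9/7)*1))*(-7/4) = ((-4 - 5*(-13) + 5)*(9/7))*(-7/4) = ((-4 + 65 + 5)*(9/7))*(-7/4) = (66*(9/7))*(-7/4) = (594/7)*(-7/4) = -297/2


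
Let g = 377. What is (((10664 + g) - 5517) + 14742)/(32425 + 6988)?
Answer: 20266/39413 ≈ 0.51420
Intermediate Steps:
(((10664 + g) - 5517) + 14742)/(32425 + 6988) = (((10664 + 377) - 5517) + 14742)/(32425 + 6988) = ((11041 - 5517) + 14742)/39413 = (5524 + 14742)*(1/39413) = 20266*(1/39413) = 20266/39413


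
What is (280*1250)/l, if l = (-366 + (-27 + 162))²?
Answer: 50000/7623 ≈ 6.5591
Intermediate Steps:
l = 53361 (l = (-366 + 135)² = (-231)² = 53361)
(280*1250)/l = (280*1250)/53361 = 350000*(1/53361) = 50000/7623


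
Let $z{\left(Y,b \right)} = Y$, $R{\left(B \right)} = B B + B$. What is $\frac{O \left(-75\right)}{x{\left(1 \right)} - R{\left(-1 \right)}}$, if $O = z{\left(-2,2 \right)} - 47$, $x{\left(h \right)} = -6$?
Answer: $- \frac{1225}{2} \approx -612.5$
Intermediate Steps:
$R{\left(B \right)} = B + B^{2}$ ($R{\left(B \right)} = B^{2} + B = B + B^{2}$)
$O = -49$ ($O = -2 - 47 = -49$)
$\frac{O \left(-75\right)}{x{\left(1 \right)} - R{\left(-1 \right)}} = \frac{\left(-49\right) \left(-75\right)}{-6 - - (1 - 1)} = \frac{3675}{-6 - \left(-1\right) 0} = \frac{3675}{-6 - 0} = \frac{3675}{-6 + 0} = \frac{3675}{-6} = 3675 \left(- \frac{1}{6}\right) = - \frac{1225}{2}$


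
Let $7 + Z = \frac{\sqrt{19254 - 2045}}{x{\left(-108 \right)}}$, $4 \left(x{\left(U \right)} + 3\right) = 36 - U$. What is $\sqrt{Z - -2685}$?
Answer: $\frac{\sqrt{2916342 + 33 \sqrt{17209}}}{33} \approx 51.788$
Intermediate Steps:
$x{\left(U \right)} = 6 - \frac{U}{4}$ ($x{\left(U \right)} = -3 + \frac{36 - U}{4} = -3 - \left(-9 + \frac{U}{4}\right) = 6 - \frac{U}{4}$)
$Z = -7 + \frac{\sqrt{17209}}{33}$ ($Z = -7 + \frac{\sqrt{19254 - 2045}}{6 - -27} = -7 + \frac{\sqrt{17209}}{6 + 27} = -7 + \frac{\sqrt{17209}}{33} \approx -3.0248$)
$\sqrt{Z - -2685} = \sqrt{\left(-7 + \frac{\sqrt{17209}}{33}\right) - -2685} = \sqrt{\left(-7 + \frac{\sqrt{17209}}{33}\right) + \left(-84 + 2769\right)} = \sqrt{\left(-7 + \frac{\sqrt{17209}}{33}\right) + 2685} = \sqrt{2678 + \frac{\sqrt{17209}}{33}}$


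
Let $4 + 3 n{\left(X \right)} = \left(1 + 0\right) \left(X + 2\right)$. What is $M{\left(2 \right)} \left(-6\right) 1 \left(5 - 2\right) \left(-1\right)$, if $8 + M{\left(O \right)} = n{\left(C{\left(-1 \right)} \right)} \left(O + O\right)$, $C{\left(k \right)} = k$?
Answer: $-216$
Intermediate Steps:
$n{\left(X \right)} = - \frac{2}{3} + \frac{X}{3}$ ($n{\left(X \right)} = - \frac{4}{3} + \frac{\left(1 + 0\right) \left(X + 2\right)}{3} = - \frac{4}{3} + \frac{1 \left(2 + X\right)}{3} = - \frac{4}{3} + \frac{2 + X}{3} = - \frac{4}{3} + \left(\frac{2}{3} + \frac{X}{3}\right) = - \frac{2}{3} + \frac{X}{3}$)
$M{\left(O \right)} = -8 - 2 O$ ($M{\left(O \right)} = -8 + \left(- \frac{2}{3} + \frac{1}{3} \left(-1\right)\right) \left(O + O\right) = -8 + \left(- \frac{2}{3} - \frac{1}{3}\right) 2 O = -8 - 2 O$)
$M{\left(2 \right)} \left(-6\right) 1 \left(5 - 2\right) \left(-1\right) = \left(-8 - 4\right) \left(-6\right) 1 \left(5 - 2\right) \left(-1\right) = \left(-8 - 4\right) \left(- 6 \cdot 3 \left(-1\right)\right) = - 12 \left(\left(-6\right) \left(-3\right)\right) = \left(-12\right) 18 = -216$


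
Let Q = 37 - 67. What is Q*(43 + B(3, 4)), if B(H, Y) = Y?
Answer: -1410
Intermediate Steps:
Q = -30
Q*(43 + B(3, 4)) = -30*(43 + 4) = -30*47 = -1410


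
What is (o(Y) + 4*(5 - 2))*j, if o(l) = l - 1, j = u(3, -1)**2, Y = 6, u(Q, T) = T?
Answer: 17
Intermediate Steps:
j = 1 (j = (-1)**2 = 1)
o(l) = -1 + l
(o(Y) + 4*(5 - 2))*j = ((-1 + 6) + 4*(5 - 2))*1 = (5 + 4*3)*1 = (5 + 12)*1 = 17*1 = 17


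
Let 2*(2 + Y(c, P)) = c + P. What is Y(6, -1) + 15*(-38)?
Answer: -1139/2 ≈ -569.50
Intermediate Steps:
Y(c, P) = -2 + P/2 + c/2 (Y(c, P) = -2 + (c + P)/2 = -2 + (P + c)/2 = -2 + (P/2 + c/2) = -2 + P/2 + c/2)
Y(6, -1) + 15*(-38) = (-2 + (1/2)*(-1) + (1/2)*6) + 15*(-38) = (-2 - 1/2 + 3) - 570 = 1/2 - 570 = -1139/2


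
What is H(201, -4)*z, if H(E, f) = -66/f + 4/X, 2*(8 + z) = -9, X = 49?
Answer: -40625/196 ≈ -207.27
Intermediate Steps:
z = -25/2 (z = -8 + (½)*(-9) = -8 - 9/2 = -25/2 ≈ -12.500)
H(E, f) = 4/49 - 66/f (H(E, f) = -66/f + 4/49 = 4/49 - 66/f)
H(201, -4)*z = (4/49 - 66/(-4))*(-25/2) = (4/49 - 66*(-¼))*(-25/2) = (4/49 + 33/2)*(-25/2) = (1625/98)*(-25/2) = -40625/196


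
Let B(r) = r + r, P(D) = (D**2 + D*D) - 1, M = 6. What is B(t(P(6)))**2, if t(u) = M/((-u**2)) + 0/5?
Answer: 144/25411681 ≈ 5.6667e-6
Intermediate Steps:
P(D) = -1 + 2*D**2 (P(D) = (D**2 + D**2) - 1 = 2*D**2 - 1 = -1 + 2*D**2)
t(u) = -6/u**2 (t(u) = 6/((-u**2)) + 0/5 = 6*(-1/u**2) + 0*(1/5) = -6/u**2 + 0 = -6/u**2)
B(r) = 2*r
B(t(P(6)))**2 = (2*(-6/(-1 + 2*6**2)**2))**2 = (2*(-6/(-1 + 2*36)**2))**2 = (2*(-6/(-1 + 72)**2))**2 = (2*(-6/71**2))**2 = (2*(-6*1/5041))**2 = (2*(-6/5041))**2 = (-12/5041)**2 = 144/25411681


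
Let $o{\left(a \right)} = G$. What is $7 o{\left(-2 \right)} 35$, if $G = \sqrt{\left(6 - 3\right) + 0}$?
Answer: $245 \sqrt{3} \approx 424.35$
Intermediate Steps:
$G = \sqrt{3}$ ($G = \sqrt{\left(6 - 3\right) + 0} = \sqrt{3 + 0} = \sqrt{3} \approx 1.732$)
$o{\left(a \right)} = \sqrt{3}$
$7 o{\left(-2 \right)} 35 = 7 \sqrt{3} \cdot 35 = 245 \sqrt{3}$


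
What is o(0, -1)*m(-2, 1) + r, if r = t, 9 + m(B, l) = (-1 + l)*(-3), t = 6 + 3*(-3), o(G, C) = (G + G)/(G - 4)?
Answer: -3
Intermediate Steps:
o(G, C) = 2*G/(-4 + G) (o(G, C) = (2*G)/(-4 + G) = 2*G/(-4 + G))
t = -3 (t = 6 - 9 = -3)
m(B, l) = -6 - 3*l (m(B, l) = -9 + (-1 + l)*(-3) = -9 + (3 - 3*l) = -6 - 3*l)
r = -3
o(0, -1)*m(-2, 1) + r = (2*0/(-4 + 0))*(-6 - 3*1) - 3 = (2*0/(-4))*(-6 - 3) - 3 = (2*0*(-¼))*(-9) - 3 = 0*(-9) - 3 = 0 - 3 = -3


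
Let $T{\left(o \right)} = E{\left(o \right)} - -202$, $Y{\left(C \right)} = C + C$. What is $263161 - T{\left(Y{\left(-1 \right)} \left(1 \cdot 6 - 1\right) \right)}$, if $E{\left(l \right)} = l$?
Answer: $262969$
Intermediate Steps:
$Y{\left(C \right)} = 2 C$
$T{\left(o \right)} = 202 + o$ ($T{\left(o \right)} = o - -202 = o + 202 = 202 + o$)
$263161 - T{\left(Y{\left(-1 \right)} \left(1 \cdot 6 - 1\right) \right)} = 263161 - \left(202 + 2 \left(-1\right) \left(1 \cdot 6 - 1\right)\right) = 263161 - \left(202 - 2 \left(6 - 1\right)\right) = 263161 - \left(202 - 10\right) = 263161 - 192 = 262969$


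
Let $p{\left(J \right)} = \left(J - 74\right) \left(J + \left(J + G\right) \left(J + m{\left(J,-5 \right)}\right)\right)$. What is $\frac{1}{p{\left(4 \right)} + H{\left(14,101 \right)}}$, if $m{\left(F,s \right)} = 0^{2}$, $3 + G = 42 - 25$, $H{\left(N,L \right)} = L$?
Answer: $- \frac{1}{5219} \approx -0.00019161$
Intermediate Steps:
$G = 14$ ($G = -3 + \left(42 - 25\right) = -3 + 17 = 14$)
$m{\left(F,s \right)} = 0$
$p{\left(J \right)} = \left(-74 + J\right) \left(J + J \left(14 + J\right)\right)$ ($p{\left(J \right)} = \left(J - 74\right) \left(J + \left(J + 14\right) \left(J + 0\right)\right) = \left(-74 + J\right) \left(J + \left(14 + J\right) J\right) = \left(-74 + J\right) \left(J + J \left(14 + J\right)\right)$)
$\frac{1}{p{\left(4 \right)} + H{\left(14,101 \right)}} = \frac{1}{4 \left(-1110 + 4^{2} - 236\right) + 101} = \frac{1}{4 \left(-1110 + 16 - 236\right) + 101} = \frac{1}{4 \left(-1330\right) + 101} = \frac{1}{-5320 + 101} = \frac{1}{-5219} = - \frac{1}{5219}$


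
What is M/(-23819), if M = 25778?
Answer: -25778/23819 ≈ -1.0822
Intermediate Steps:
M/(-23819) = 25778/(-23819) = 25778*(-1/23819) = -25778/23819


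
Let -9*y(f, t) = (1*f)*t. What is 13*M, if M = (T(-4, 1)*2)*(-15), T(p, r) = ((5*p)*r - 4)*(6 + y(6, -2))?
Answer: 68640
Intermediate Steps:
y(f, t) = -f*t/9 (y(f, t) = -1*f*t/9 = -f*t/9)
T(p, r) = -88/3 + 110*p*r/3 (T(p, r) = ((5*p)*r - 4)*(6 - ⅑*6*(-2)) = (5*p*r - 4)*(6 + 4/3) = (-4 + 5*p*r)*(22/3) = -88/3 + 110*p*r/3)
M = 5280 (M = ((-88/3 + (110/3)*(-4)*1)*2)*(-15) = ((-88/3 - 440/3)*2)*(-15) = -176*2*(-15) = -352*(-15) = 5280)
13*M = 13*5280 = 68640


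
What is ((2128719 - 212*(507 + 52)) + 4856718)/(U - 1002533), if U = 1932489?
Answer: 6866929/929956 ≈ 7.3841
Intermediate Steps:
((2128719 - 212*(507 + 52)) + 4856718)/(U - 1002533) = ((2128719 - 212*(507 + 52)) + 4856718)/(1932489 - 1002533) = ((2128719 - 212*559) + 4856718)/929956 = ((2128719 - 118508) + 4856718)*(1/929956) = (2010211 + 4856718)*(1/929956) = 6866929*(1/929956) = 6866929/929956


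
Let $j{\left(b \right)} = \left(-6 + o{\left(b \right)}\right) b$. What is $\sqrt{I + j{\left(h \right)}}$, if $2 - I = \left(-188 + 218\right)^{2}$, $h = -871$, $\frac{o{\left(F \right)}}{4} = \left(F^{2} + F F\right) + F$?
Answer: $2 i \sqrt{1320792899} \approx 72685.0 i$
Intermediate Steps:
$o{\left(F \right)} = 4 F + 8 F^{2}$ ($o{\left(F \right)} = 4 \left(\left(F^{2} + F F\right) + F\right) = 4 \left(\left(F^{2} + F^{2}\right) + F\right) = 4 \left(2 F^{2} + F\right) = 4 \left(F + 2 F^{2}\right) = 4 F + 8 F^{2}$)
$j{\left(b \right)} = b \left(-6 + 4 b \left(1 + 2 b\right)\right)$ ($j{\left(b \right)} = \left(-6 + 4 b \left(1 + 2 b\right)\right) b = b \left(-6 + 4 b \left(1 + 2 b\right)\right)$)
$I = -898$ ($I = 2 - \left(-188 + 218\right)^{2} = 2 - 30^{2} = 2 - 900 = -898$)
$\sqrt{I + j{\left(h \right)}} = \sqrt{-898 + 2 \left(-871\right) \left(-3 + 2 \left(-871\right) \left(1 + 2 \left(-871\right)\right)\right)} = \sqrt{-898 + 2 \left(-871\right) \left(-3 + 2 \left(-871\right) \left(1 - 1742\right)\right)} = \sqrt{-898 + 2 \left(-871\right) \left(-3 + 2 \left(-871\right) \left(-1741\right)\right)} = \sqrt{-898 + 2 \left(-871\right) \left(-3 + 3032822\right)} = \sqrt{-898 + 2 \left(-871\right) 3032819} = \sqrt{-898 - 5283170698} = \sqrt{-5283171596} = 2 i \sqrt{1320792899}$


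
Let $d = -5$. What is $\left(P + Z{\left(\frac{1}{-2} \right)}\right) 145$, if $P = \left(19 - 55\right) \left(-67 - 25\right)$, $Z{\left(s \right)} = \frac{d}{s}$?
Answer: $481690$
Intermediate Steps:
$Z{\left(s \right)} = - \frac{5}{s}$
$P = 3312$ ($P = \left(-36\right) \left(-92\right) = 3312$)
$\left(P + Z{\left(\frac{1}{-2} \right)}\right) 145 = \left(3312 - \frac{5}{\frac{1}{-2}}\right) 145 = \left(3312 - \frac{5}{- \frac{1}{2}}\right) 145 = \left(3312 - -10\right) 145 = \left(3312 + 10\right) 145 = 3322 \cdot 145 = 481690$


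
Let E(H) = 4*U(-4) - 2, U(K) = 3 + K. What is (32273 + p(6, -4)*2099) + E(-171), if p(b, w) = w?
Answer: 23871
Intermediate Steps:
E(H) = -6 (E(H) = 4*(3 - 4) - 2 = 4*(-1) - 2 = -4 - 2 = -6)
(32273 + p(6, -4)*2099) + E(-171) = (32273 - 4*2099) - 6 = (32273 - 8396) - 6 = 23877 - 6 = 23871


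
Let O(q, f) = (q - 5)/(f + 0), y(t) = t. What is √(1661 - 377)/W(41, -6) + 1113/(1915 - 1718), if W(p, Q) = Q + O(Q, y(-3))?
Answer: 1113/197 - 6*√321/7 ≈ -9.7072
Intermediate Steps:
O(q, f) = (-5 + q)/f
W(p, Q) = 5/3 + 2*Q/3 (W(p, Q) = Q + (-5 + Q)/(-3) = Q - (-5 + Q)/3 = Q + (5/3 - Q/3) = 5/3 + 2*Q/3)
√(1661 - 377)/W(41, -6) + 1113/(1915 - 1718) = √(1661 - 377)/(5/3 + (⅔)*(-6)) + 1113/(1915 - 1718) = √1284/(5/3 - 4) + 1113/197 = (2*√321)/(-7/3) + 1113*(1/197) = (2*√321)*(-3/7) + 1113/197 = -6*√321/7 + 1113/197 = 1113/197 - 6*√321/7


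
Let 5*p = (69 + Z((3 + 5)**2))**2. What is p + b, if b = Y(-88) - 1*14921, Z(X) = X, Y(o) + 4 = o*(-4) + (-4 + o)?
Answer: -55636/5 ≈ -11127.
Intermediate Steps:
Y(o) = -8 - 3*o (Y(o) = -4 + (o*(-4) + (-4 + o)) = -4 + (-4*o + (-4 + o)) = -4 + (-4 - 3*o) = -8 - 3*o)
b = -14665 (b = (-8 - 3*(-88)) - 1*14921 = (-8 + 264) - 14921 = 256 - 14921 = -14665)
p = 17689/5 (p = (69 + (3 + 5)**2)**2/5 = (69 + 8**2)**2/5 = (69 + 64)**2/5 = (1/5)*133**2 = (1/5)*17689 = 17689/5 ≈ 3537.8)
p + b = 17689/5 - 14665 = -55636/5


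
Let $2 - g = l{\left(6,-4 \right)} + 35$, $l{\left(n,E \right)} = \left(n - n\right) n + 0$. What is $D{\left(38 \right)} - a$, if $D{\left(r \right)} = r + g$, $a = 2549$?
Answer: $-2544$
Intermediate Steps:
$l{\left(n,E \right)} = 0$ ($l{\left(n,E \right)} = 0 n + 0 = 0 + 0 = 0$)
$g = -33$ ($g = 2 - \left(0 + 35\right) = 2 - 35 = -33$)
$D{\left(r \right)} = -33 + r$ ($D{\left(r \right)} = r - 33 = -33 + r$)
$D{\left(38 \right)} - a = \left(-33 + 38\right) - 2549 = 5 - 2549 = -2544$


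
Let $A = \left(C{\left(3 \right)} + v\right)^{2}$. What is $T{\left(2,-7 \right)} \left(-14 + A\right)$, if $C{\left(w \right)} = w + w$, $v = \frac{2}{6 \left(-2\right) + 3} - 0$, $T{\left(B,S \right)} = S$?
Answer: $- \frac{10990}{81} \approx -135.68$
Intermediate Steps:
$v = - \frac{2}{9}$ ($v = \frac{2}{-12 + 3} + 0 = \frac{2}{-9} + 0 = 2 \left(- \frac{1}{9}\right) + 0 = - \frac{2}{9} + 0 = - \frac{2}{9} \approx -0.22222$)
$C{\left(w \right)} = 2 w$
$A = \frac{2704}{81}$ ($A = \left(2 \cdot 3 - \frac{2}{9}\right)^{2} = \left(6 - \frac{2}{9}\right)^{2} = \left(\frac{52}{9}\right)^{2} = \frac{2704}{81} \approx 33.383$)
$T{\left(2,-7 \right)} \left(-14 + A\right) = - 7 \left(-14 + \frac{2704}{81}\right) = \left(-7\right) \frac{1570}{81} = - \frac{10990}{81}$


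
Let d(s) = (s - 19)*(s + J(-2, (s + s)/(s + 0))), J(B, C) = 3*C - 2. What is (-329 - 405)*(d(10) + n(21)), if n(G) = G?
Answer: 77070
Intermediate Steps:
J(B, C) = -2 + 3*C
d(s) = (-19 + s)*(4 + s) (d(s) = (s - 19)*(s + (-2 + 3*((s + s)/(s + 0)))) = (-19 + s)*(s + (-2 + 3*((2*s)/s))) = (-19 + s)*(s + (-2 + 3*2)) = (-19 + s)*(s + (-2 + 6)) = (-19 + s)*(s + 4) = (-19 + s)*(4 + s))
(-329 - 405)*(d(10) + n(21)) = (-329 - 405)*((-76 + 10**2 - 15*10) + 21) = -734*((-76 + 100 - 150) + 21) = -734*(-126 + 21) = -734*(-105) = 77070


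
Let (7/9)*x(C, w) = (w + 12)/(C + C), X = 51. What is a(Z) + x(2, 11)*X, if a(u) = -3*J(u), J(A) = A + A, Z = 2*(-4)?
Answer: 11901/28 ≈ 425.04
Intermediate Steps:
Z = -8
J(A) = 2*A
x(C, w) = 9*(12 + w)/(14*C) (x(C, w) = 9*((w + 12)/(C + C))/7 = 9*((12 + w)/((2*C)))/7 = 9*((12 + w)*(1/(2*C)))/7 = 9*((12 + w)/(2*C))/7 = 9*(12 + w)/(14*C))
a(u) = -6*u
a(Z) + x(2, 11)*X = -6*(-8) + ((9/14)*(12 + 11)/2)*51 = 48 + ((9/14)*(½)*23)*51 = 48 + (207/28)*51 = 48 + 10557/28 = 11901/28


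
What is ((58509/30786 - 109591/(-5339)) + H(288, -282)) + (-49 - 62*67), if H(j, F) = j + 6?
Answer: -212940740203/54788818 ≈ -3886.6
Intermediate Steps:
H(j, F) = 6 + j
((58509/30786 - 109591/(-5339)) + H(288, -282)) + (-49 - 62*67) = ((58509/30786 - 109591/(-5339)) + (6 + 288)) + (-49 - 62*67) = ((58509*(1/30786) - 109591*(-1/5339)) + 294) + (-49 - 4154) = ((19503/10262 + 109591/5339) + 294) - 4203 = (1228749359/54788818 + 294) - 4203 = 17336661851/54788818 - 4203 = -212940740203/54788818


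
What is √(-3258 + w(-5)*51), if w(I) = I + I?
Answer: 2*I*√942 ≈ 61.384*I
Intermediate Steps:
w(I) = 2*I
√(-3258 + w(-5)*51) = √(-3258 + (2*(-5))*51) = √(-3258 - 10*51) = √(-3258 - 510) = √(-3768) = 2*I*√942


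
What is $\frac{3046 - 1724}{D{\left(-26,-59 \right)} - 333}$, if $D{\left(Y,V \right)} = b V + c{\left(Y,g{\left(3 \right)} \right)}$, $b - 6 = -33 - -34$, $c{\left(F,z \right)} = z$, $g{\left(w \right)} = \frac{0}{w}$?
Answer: $- \frac{661}{373} \approx -1.7721$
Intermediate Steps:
$g{\left(w \right)} = 0$
$b = 7$ ($b = 6 - -1 = 6 + \left(-33 + 34\right) = 6 + 1 = 7$)
$D{\left(Y,V \right)} = 7 V$ ($D{\left(Y,V \right)} = 7 V + 0 = 7 V$)
$\frac{3046 - 1724}{D{\left(-26,-59 \right)} - 333} = \frac{3046 - 1724}{7 \left(-59\right) - 333} = \frac{1322}{-413 - 333} = \frac{1322}{-746} = 1322 \left(- \frac{1}{746}\right) = - \frac{661}{373}$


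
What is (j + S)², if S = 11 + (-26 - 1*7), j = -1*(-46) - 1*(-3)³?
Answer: 2601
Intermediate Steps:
j = 73 (j = 46 - 1*(-27) = 46 + 27 = 73)
S = -22 (S = 11 + (-26 - 7) = 11 - 33 = -22)
(j + S)² = (73 - 22)² = 51² = 2601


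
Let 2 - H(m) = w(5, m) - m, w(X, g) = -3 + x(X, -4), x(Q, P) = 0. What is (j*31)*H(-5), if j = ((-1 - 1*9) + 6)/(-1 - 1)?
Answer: 0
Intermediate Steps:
j = 2 (j = ((-1 - 9) + 6)/(-2) = (-10 + 6)*(-1/2) = -4*(-1/2) = 2)
w(X, g) = -3 (w(X, g) = -3 + 0 = -3)
H(m) = 5 + m (H(m) = 2 - (-3 - m) = 2 + (3 + m) = 5 + m)
(j*31)*H(-5) = (2*31)*(5 - 5) = 62*0 = 0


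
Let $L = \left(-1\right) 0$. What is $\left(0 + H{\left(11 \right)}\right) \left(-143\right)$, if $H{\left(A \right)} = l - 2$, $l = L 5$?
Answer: $286$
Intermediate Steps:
$L = 0$
$l = 0$ ($l = 0 \cdot 5 = 0$)
$H{\left(A \right)} = -2$ ($H{\left(A \right)} = 0 - 2 = -2$)
$\left(0 + H{\left(11 \right)}\right) \left(-143\right) = \left(0 - 2\right) \left(-143\right) = \left(-2\right) \left(-143\right) = 286$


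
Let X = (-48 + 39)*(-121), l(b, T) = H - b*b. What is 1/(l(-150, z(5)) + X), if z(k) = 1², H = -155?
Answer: -1/21566 ≈ -4.6369e-5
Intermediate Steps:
z(k) = 1
l(b, T) = -155 - b² (l(b, T) = -155 - b*b = -155 - b²)
X = 1089 (X = -9*(-121) = 1089)
1/(l(-150, z(5)) + X) = 1/((-155 - 1*(-150)²) + 1089) = 1/((-155 - 1*22500) + 1089) = 1/((-155 - 22500) + 1089) = 1/(-22655 + 1089) = 1/(-21566) = -1/21566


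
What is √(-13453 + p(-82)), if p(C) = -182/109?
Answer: 3*I*√17761659/109 ≈ 115.99*I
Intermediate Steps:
p(C) = -182/109 (p(C) = -182*1/109 = -182/109)
√(-13453 + p(-82)) = √(-13453 - 182/109) = √(-1466559/109) = 3*I*√17761659/109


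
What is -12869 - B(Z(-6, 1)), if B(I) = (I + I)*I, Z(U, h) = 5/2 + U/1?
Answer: -25787/2 ≈ -12894.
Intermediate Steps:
Z(U, h) = 5/2 + U (Z(U, h) = 5*(1/2) + U*1 = 5/2 + U)
B(I) = 2*I**2 (B(I) = (2*I)*I = 2*I**2)
-12869 - B(Z(-6, 1)) = -12869 - 2*(5/2 - 6)**2 = -12869 - 2*(-7/2)**2 = -12869 - 2*49/4 = -12869 - 1*49/2 = -12869 - 49/2 = -25787/2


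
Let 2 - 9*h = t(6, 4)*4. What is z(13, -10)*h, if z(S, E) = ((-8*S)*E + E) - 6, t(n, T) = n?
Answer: -22528/9 ≈ -2503.1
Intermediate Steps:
z(S, E) = -6 + E - 8*E*S (z(S, E) = (-8*E*S + E) - 6 = (E - 8*E*S) - 6 = -6 + E - 8*E*S)
h = -22/9 (h = 2/9 - 2*4/3 = 2/9 - ⅑*24 = 2/9 - 8/3 = -22/9 ≈ -2.4444)
z(13, -10)*h = (-6 - 10 - 8*(-10)*13)*(-22/9) = (-6 - 10 + 1040)*(-22/9) = 1024*(-22/9) = -22528/9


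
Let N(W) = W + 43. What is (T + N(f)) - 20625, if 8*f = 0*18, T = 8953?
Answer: -11629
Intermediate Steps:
f = 0 (f = (0*18)/8 = (1/8)*0 = 0)
N(W) = 43 + W
(T + N(f)) - 20625 = (8953 + (43 + 0)) - 20625 = (8953 + 43) - 20625 = 8996 - 20625 = -11629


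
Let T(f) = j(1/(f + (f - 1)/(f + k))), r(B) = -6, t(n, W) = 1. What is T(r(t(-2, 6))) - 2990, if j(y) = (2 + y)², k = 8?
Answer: -1078094/361 ≈ -2986.4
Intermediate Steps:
T(f) = (2 + 1/(f + (-1 + f)/(8 + f)))² (T(f) = (2 + 1/(f + (f - 1)/(f + 8)))² = (2 + 1/(f + (-1 + f)/(8 + f)))²)
T(r(t(-2, 6))) - 2990 = (6 + 2*(-6)² + 19*(-6))²/(-1 + (-6)² + 9*(-6))² - 2990 = (6 + 2*36 - 114)²/(-1 + 36 - 54)² - 2990 = (6 + 72 - 114)²/(-19)² - 2990 = (1/361)*(-36)² - 2990 = (1/361)*1296 - 2990 = 1296/361 - 2990 = -1078094/361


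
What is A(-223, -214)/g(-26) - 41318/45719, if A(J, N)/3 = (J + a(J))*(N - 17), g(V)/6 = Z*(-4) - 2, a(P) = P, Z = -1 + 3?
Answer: -2355536027/457190 ≈ -5152.2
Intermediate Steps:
Z = 2
g(V) = -60 (g(V) = 6*(2*(-4) - 2) = 6*(-8 - 2) = 6*(-10) = -60)
A(J, N) = 6*J*(-17 + N) (A(J, N) = 3*((J + J)*(N - 17)) = 3*((2*J)*(-17 + N)) = 3*(2*J*(-17 + N)) = 6*J*(-17 + N))
A(-223, -214)/g(-26) - 41318/45719 = (6*(-223)*(-17 - 214))/(-60) - 41318/45719 = (6*(-223)*(-231))*(-1/60) - 41318*1/45719 = 309078*(-1/60) - 41318/45719 = -51513/10 - 41318/45719 = -2355536027/457190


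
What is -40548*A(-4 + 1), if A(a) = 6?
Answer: -243288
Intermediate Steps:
-40548*A(-4 + 1) = -40548*6 = -6758*36 = -243288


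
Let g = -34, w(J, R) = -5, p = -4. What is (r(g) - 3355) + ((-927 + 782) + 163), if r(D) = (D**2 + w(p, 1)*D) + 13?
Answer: -1998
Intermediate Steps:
r(D) = 13 + D**2 - 5*D (r(D) = (D**2 - 5*D) + 13 = 13 + D**2 - 5*D)
(r(g) - 3355) + ((-927 + 782) + 163) = ((13 + (-34)**2 - 5*(-34)) - 3355) + ((-927 + 782) + 163) = ((13 + 1156 + 170) - 3355) + (-145 + 163) = (1339 - 3355) + 18 = -2016 + 18 = -1998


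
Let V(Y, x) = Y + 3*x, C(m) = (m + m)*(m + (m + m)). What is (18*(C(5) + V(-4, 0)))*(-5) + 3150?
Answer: -9990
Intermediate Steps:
C(m) = 6*m**2 (C(m) = (2*m)*(m + 2*m) = (2*m)*(3*m) = 6*m**2)
(18*(C(5) + V(-4, 0)))*(-5) + 3150 = (18*(6*5**2 + (-4 + 3*0)))*(-5) + 3150 = (18*(6*25 + (-4 + 0)))*(-5) + 3150 = (18*(150 - 4))*(-5) + 3150 = (18*146)*(-5) + 3150 = 2628*(-5) + 3150 = -13140 + 3150 = -9990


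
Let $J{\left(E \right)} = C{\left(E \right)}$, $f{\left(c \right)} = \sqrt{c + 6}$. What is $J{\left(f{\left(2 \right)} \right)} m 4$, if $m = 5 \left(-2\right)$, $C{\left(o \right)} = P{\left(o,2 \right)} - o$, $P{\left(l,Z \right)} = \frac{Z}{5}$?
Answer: $-16 + 80 \sqrt{2} \approx 97.137$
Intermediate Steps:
$P{\left(l,Z \right)} = \frac{Z}{5}$ ($P{\left(l,Z \right)} = Z \frac{1}{5} = \frac{Z}{5}$)
$C{\left(o \right)} = \frac{2}{5} - o$ ($C{\left(o \right)} = \frac{1}{5} \cdot 2 - o = \frac{2}{5} - o$)
$f{\left(c \right)} = \sqrt{6 + c}$
$J{\left(E \right)} = \frac{2}{5} - E$
$m = -10$
$J{\left(f{\left(2 \right)} \right)} m 4 = \left(\frac{2}{5} - \sqrt{6 + 2}\right) \left(-10\right) 4 = \left(\frac{2}{5} - \sqrt{8}\right) \left(-10\right) 4 = \left(\frac{2}{5} - 2 \sqrt{2}\right) \left(-10\right) 4 = \left(-4 + 20 \sqrt{2}\right) 4 = -16 + 80 \sqrt{2}$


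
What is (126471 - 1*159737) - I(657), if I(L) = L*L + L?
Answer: -465572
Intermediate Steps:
I(L) = L + L² (I(L) = L² + L = L + L²)
(126471 - 1*159737) - I(657) = (126471 - 1*159737) - 657*(1 + 657) = (126471 - 159737) - 657*658 = -33266 - 1*432306 = -33266 - 432306 = -465572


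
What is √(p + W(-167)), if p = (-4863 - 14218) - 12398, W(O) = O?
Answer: I*√31646 ≈ 177.89*I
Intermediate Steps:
p = -31479 (p = -19081 - 12398 = -31479)
√(p + W(-167)) = √(-31479 - 167) = √(-31646) = I*√31646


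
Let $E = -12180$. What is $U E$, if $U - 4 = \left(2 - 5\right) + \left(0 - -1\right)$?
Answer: $-24360$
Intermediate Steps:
$U = 2$ ($U = 4 + \left(\left(2 - 5\right) + \left(0 - -1\right)\right) = 4 + \left(-3 + \left(0 + 1\right)\right) = 4 + \left(-3 + 1\right) = 4 - 2 = 2$)
$U E = 2 \left(-12180\right) = -24360$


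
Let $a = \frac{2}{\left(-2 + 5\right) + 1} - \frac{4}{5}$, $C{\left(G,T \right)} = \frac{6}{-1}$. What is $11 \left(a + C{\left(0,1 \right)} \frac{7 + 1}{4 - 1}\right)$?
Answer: $- \frac{1793}{10} \approx -179.3$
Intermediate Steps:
$C{\left(G,T \right)} = -6$ ($C{\left(G,T \right)} = 6 \left(-1\right) = -6$)
$a = - \frac{3}{10}$ ($a = \frac{2}{3 + 1} - \frac{4}{5} = \frac{2}{4} - \frac{4}{5} = 2 \cdot \frac{1}{4} - \frac{4}{5} = \frac{1}{2} - \frac{4}{5} = - \frac{3}{10} \approx -0.3$)
$11 \left(a + C{\left(0,1 \right)} \frac{7 + 1}{4 - 1}\right) = 11 \left(- \frac{3}{10} - 6 \frac{7 + 1}{4 - 1}\right) = 11 \left(- \frac{3}{10} - 6 \cdot \frac{8}{3}\right) = 11 \left(- \frac{3}{10} - 6 \cdot 8 \cdot \frac{1}{3}\right) = 11 \left(- \frac{3}{10} - 16\right) = 11 \left(- \frac{163}{10}\right) = - \frac{1793}{10}$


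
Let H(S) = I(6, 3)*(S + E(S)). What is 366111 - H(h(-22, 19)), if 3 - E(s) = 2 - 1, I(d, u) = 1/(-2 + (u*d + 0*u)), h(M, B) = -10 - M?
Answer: 2928881/8 ≈ 3.6611e+5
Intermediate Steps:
I(d, u) = 1/(-2 + d*u) (I(d, u) = 1/(-2 + (d*u + 0)) = 1/(-2 + d*u))
E(s) = 2 (E(s) = 3 - (2 - 1) = 3 - 1*1 = 3 - 1 = 2)
H(S) = 1/8 + S/16 (H(S) = (S + 2)/(-2 + 6*3) = (2 + S)/(-2 + 18) = (2 + S)/16 = 1/8 + S/16)
366111 - H(h(-22, 19)) = 366111 - (1/8 + (-10 - 1*(-22))/16) = 366111 - (1/8 + (-10 + 22)/16) = 366111 - (1/8 + (1/16)*12) = 366111 - (1/8 + 3/4) = 366111 - 1*7/8 = 366111 - 7/8 = 2928881/8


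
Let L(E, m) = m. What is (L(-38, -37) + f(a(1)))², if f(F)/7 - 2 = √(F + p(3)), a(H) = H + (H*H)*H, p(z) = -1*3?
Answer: 480 - 322*I ≈ 480.0 - 322.0*I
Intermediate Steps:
p(z) = -3
a(H) = H + H³ (a(H) = H + H²*H = H + H³)
f(F) = 14 + 7*√(-3 + F) (f(F) = 14 + 7*√(F - 3) = 14 + 7*√(-3 + F))
(L(-38, -37) + f(a(1)))² = (-37 + (14 + 7*√(-3 + (1 + 1³))))² = (-37 + (14 + 7*√(-3 + (1 + 1))))² = (-37 + (14 + 7*√(-3 + 2)))² = (-37 + (14 + 7*√(-1)))² = (-37 + (14 + 7*I))² = (-23 + 7*I)²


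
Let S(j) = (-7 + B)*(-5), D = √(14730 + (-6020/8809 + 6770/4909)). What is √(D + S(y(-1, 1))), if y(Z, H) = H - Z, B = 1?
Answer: √(56099700009334830 + 172973524*√1721640854430621330)/43243381 ≈ 12.303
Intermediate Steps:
D = 4*√1721640854430621330/43243381 (D = √(14730 + (-6020*1/8809 + 6770*(1/4909))) = √(14730 + (-6020/8809 + 6770/4909)) = √(14730 + 30084750/43243381) = √(637005086880/43243381) = 4*√1721640854430621330/43243381 ≈ 121.37)
S(j) = 30 (S(j) = (-7 + 1)*(-5) = -6*(-5) = 30)
√(D + S(y(-1, 1))) = √(4*√1721640854430621330/43243381 + 30) = √(30 + 4*√1721640854430621330/43243381)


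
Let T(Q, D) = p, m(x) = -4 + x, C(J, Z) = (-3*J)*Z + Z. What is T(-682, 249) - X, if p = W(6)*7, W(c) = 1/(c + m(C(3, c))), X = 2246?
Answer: -103323/46 ≈ -2246.2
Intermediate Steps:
C(J, Z) = Z - 3*J*Z (C(J, Z) = -3*J*Z + Z = Z - 3*J*Z)
W(c) = 1/(-4 - 7*c) (W(c) = 1/(c + (-4 + c*(1 - 3*3))) = 1/(c + (-4 + c*(1 - 9))) = 1/(c + (-4 + c*(-8))) = 1/(c + (-4 - 8*c)) = 1/(-4 - 7*c))
p = -7/46 (p = -1/(4 + 7*6)*7 = -1/(4 + 42)*7 = -1/46*7 = -7/46 ≈ -0.15217)
T(Q, D) = -7/46
T(-682, 249) - X = -7/46 - 1*2246 = -7/46 - 2246 = -103323/46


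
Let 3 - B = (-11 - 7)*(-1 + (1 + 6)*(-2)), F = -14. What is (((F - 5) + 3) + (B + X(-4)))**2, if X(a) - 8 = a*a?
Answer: 67081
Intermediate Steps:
X(a) = 8 + a**2 (X(a) = 8 + a*a = 8 + a**2)
B = -267 (B = 3 - (-11 - 7)*(-1 + (1 + 6)*(-2)) = 3 - (-18)*(-1 + 7*(-2)) = 3 - (-18)*(-1 - 14) = 3 - (-18)*(-15) = 3 - 1*270 = 3 - 270 = -267)
(((F - 5) + 3) + (B + X(-4)))**2 = (((-14 - 5) + 3) + (-267 + (8 + (-4)**2)))**2 = ((-19 + 3) + (-267 + (8 + 16)))**2 = (-16 + (-267 + 24))**2 = (-16 - 243)**2 = (-259)**2 = 67081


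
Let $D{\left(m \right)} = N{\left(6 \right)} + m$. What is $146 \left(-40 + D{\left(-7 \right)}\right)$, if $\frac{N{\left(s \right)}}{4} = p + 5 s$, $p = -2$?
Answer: $9490$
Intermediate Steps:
$N{\left(s \right)} = -8 + 20 s$ ($N{\left(s \right)} = 4 \left(-2 + 5 s\right) = -8 + 20 s$)
$D{\left(m \right)} = 112 + m$ ($D{\left(m \right)} = \left(-8 + 20 \cdot 6\right) + m = \left(-8 + 120\right) + m = 112 + m$)
$146 \left(-40 + D{\left(-7 \right)}\right) = 146 \left(-40 + \left(112 - 7\right)\right) = 146 \left(-40 + 105\right) = 146 \cdot 65 = 9490$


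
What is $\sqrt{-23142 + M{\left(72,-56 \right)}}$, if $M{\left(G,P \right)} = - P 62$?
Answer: $i \sqrt{19670} \approx 140.25 i$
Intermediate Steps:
$M{\left(G,P \right)} = - 62 P$
$\sqrt{-23142 + M{\left(72,-56 \right)}} = \sqrt{-23142 - -3472} = \sqrt{-23142 + 3472} = \sqrt{-19670} = i \sqrt{19670}$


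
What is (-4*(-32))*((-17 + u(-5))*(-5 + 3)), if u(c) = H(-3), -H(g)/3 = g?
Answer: 2048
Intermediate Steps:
H(g) = -3*g
u(c) = 9 (u(c) = -3*(-3) = 9)
(-4*(-32))*((-17 + u(-5))*(-5 + 3)) = (-4*(-32))*((-17 + 9)*(-5 + 3)) = 128*(-8*(-2)) = 128*16 = 2048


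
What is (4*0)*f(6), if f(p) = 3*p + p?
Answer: 0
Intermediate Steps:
f(p) = 4*p
(4*0)*f(6) = (4*0)*(4*6) = 0*24 = 0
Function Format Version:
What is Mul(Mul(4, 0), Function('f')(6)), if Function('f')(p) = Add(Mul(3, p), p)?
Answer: 0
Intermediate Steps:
Function('f')(p) = Mul(4, p)
Mul(Mul(4, 0), Function('f')(6)) = Mul(Mul(4, 0), Mul(4, 6)) = Mul(0, 24) = 0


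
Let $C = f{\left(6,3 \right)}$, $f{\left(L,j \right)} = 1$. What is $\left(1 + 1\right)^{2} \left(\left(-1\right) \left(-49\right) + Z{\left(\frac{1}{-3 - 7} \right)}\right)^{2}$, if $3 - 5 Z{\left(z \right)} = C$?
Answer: $\frac{244036}{25} \approx 9761.4$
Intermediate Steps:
$C = 1$
$Z{\left(z \right)} = \frac{2}{5}$ ($Z{\left(z \right)} = \frac{3}{5} - \frac{1}{5} = \frac{2}{5}$)
$\left(1 + 1\right)^{2} \left(\left(-1\right) \left(-49\right) + Z{\left(\frac{1}{-3 - 7} \right)}\right)^{2} = \left(1 + 1\right)^{2} \left(\left(-1\right) \left(-49\right) + \frac{2}{5}\right)^{2} = 2^{2} \left(49 + \frac{2}{5}\right)^{2} = 4 \left(\frac{247}{5}\right)^{2} = 4 \cdot \frac{61009}{25} = \frac{244036}{25}$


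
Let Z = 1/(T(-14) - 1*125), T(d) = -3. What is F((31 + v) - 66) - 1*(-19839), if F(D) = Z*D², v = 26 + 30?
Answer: 2538951/128 ≈ 19836.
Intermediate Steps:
v = 56
Z = -1/128 (Z = 1/(-3 - 1*125) = 1/(-3 - 125) = 1/(-128) = -1/128 ≈ -0.0078125)
F(D) = -D²/128
F((31 + v) - 66) - 1*(-19839) = -((31 + 56) - 66)²/128 - 1*(-19839) = -(87 - 66)²/128 + 19839 = -1/128*21² + 19839 = -1/128*441 + 19839 = -441/128 + 19839 = 2538951/128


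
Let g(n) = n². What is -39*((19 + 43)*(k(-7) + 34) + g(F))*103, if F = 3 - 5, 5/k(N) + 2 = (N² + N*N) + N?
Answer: -756312726/89 ≈ -8.4979e+6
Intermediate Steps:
k(N) = 5/(-2 + N + 2*N²) (k(N) = 5/(-2 + ((N² + N*N) + N)) = 5/(-2 + ((N² + N²) + N)) = 5/(-2 + (2*N² + N)) = 5/(-2 + (N + 2*N²)) = 5/(-2 + N + 2*N²))
F = -2
-39*((19 + 43)*(k(-7) + 34) + g(F))*103 = -39*((19 + 43)*(5/(-2 - 7 + 2*(-7)²) + 34) + (-2)²)*103 = -39*(62*(5/(-2 - 7 + 2*49) + 34) + 4)*103 = -39*(62*(5/(-2 - 7 + 98) + 34) + 4)*103 = -39*(62*(5/89 + 34) + 4)*103 = -39*(62*(3031/89) + 4)*103 = -39*(187922/89 + 4)*103 = -39*188278/89*103 = -7342842/89*103 = -756312726/89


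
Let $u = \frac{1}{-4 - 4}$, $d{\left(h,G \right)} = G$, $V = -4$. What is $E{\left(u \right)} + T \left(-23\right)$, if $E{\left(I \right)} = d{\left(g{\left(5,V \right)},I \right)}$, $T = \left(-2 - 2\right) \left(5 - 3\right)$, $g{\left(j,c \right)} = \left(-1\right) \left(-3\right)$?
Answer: $\frac{1471}{8} \approx 183.88$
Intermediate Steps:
$g{\left(j,c \right)} = 3$
$T = -8$ ($T = - 4 \left(5 - 3\right) = \left(-4\right) 2 = -8$)
$u = - \frac{1}{8}$ ($u = \frac{1}{-8} = - \frac{1}{8} \approx -0.125$)
$E{\left(I \right)} = I$
$E{\left(u \right)} + T \left(-23\right) = - \frac{1}{8} - -184 = - \frac{1}{8} + 184 = \frac{1471}{8}$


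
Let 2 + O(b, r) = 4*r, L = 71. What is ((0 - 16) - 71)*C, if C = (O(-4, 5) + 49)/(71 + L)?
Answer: -5829/142 ≈ -41.049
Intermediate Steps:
O(b, r) = -2 + 4*r
C = 67/142 (C = ((-2 + 4*5) + 49)/(71 + 71) = ((-2 + 20) + 49)/142 = (18 + 49)*(1/142) = 67*(1/142) = 67/142 ≈ 0.47183)
((0 - 16) - 71)*C = ((0 - 16) - 71)*(67/142) = (-16 - 71)*(67/142) = -87*67/142 = -5829/142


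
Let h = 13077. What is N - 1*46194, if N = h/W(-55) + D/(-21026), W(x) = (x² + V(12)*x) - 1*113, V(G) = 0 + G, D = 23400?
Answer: -1093544569443/23675276 ≈ -46189.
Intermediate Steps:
V(G) = G
W(x) = -113 + x² + 12*x (W(x) = (x² + 12*x) - 1*113 = (x² + 12*x) - 113 = -113 + x² + 12*x)
N = 111130101/23675276 (N = 13077/(-113 + (-55)² + 12*(-55)) + 23400/(-21026) = 13077/(-113 + 3025 - 660) + 23400*(-1/21026) = 13077/2252 - 11700/10513 = 111130101/23675276 ≈ 4.6939)
N - 1*46194 = 111130101/23675276 - 1*46194 = 111130101/23675276 - 46194 = -1093544569443/23675276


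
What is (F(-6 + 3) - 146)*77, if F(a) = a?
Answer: -11473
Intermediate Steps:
(F(-6 + 3) - 146)*77 = ((-6 + 3) - 146)*77 = (-3 - 146)*77 = -149*77 = -11473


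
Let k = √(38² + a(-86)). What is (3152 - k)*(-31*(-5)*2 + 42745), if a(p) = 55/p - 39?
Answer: 135709360 - 215275*√415466/86 ≈ 1.3410e+8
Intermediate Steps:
a(p) = -39 + 55/p
k = 5*√415466/86 (k = √(38² + (-39 + 55/(-86))) = √(1444 + (-39 + 55*(-1/86))) = √(1444 + (-39 - 55/86)) = √(1444 - 3409/86) = √(120775/86) = 5*√415466/86 ≈ 37.475)
(3152 - k)*(-31*(-5)*2 + 42745) = (3152 - 5*√415466/86)*(-31*(-5)*2 + 42745) = (3152 - 5*√415466/86)*(155*2 + 42745) = (3152 - 5*√415466/86)*(310 + 42745) = (3152 - 5*√415466/86)*43055 = 135709360 - 215275*√415466/86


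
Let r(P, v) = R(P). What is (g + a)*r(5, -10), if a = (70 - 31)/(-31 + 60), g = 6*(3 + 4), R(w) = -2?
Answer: -2514/29 ≈ -86.690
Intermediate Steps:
r(P, v) = -2
g = 42 (g = 6*7 = 42)
a = 39/29 ≈ 1.3448
(g + a)*r(5, -10) = (42 + 39/29)*(-2) = (1257/29)*(-2) = -2514/29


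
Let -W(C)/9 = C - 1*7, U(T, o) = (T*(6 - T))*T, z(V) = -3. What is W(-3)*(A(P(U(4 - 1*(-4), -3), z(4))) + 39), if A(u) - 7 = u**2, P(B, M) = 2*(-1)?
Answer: 4500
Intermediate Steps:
U(T, o) = T**2*(6 - T)
P(B, M) = -2
W(C) = 63 - 9*C (W(C) = -9*(C - 1*7) = -9*(C - 7) = -9*(-7 + C) = 63 - 9*C)
A(u) = 7 + u**2
W(-3)*(A(P(U(4 - 1*(-4), -3), z(4))) + 39) = (63 - 9*(-3))*((7 + (-2)**2) + 39) = (63 + 27)*((7 + 4) + 39) = 90*(11 + 39) = 90*50 = 4500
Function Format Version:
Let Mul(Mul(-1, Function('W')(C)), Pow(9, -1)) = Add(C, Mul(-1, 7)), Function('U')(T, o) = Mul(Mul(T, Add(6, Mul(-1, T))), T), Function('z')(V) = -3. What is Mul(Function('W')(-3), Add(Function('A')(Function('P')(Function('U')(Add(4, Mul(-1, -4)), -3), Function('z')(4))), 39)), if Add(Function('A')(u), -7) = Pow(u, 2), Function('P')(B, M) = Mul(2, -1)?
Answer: 4500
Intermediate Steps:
Function('U')(T, o) = Mul(Pow(T, 2), Add(6, Mul(-1, T)))
Function('P')(B, M) = -2
Function('W')(C) = Add(63, Mul(-9, C)) (Function('W')(C) = Mul(-9, Add(C, Mul(-1, 7))) = Mul(-9, Add(C, -7)) = Mul(-9, Add(-7, C)) = Add(63, Mul(-9, C)))
Function('A')(u) = Add(7, Pow(u, 2))
Mul(Function('W')(-3), Add(Function('A')(Function('P')(Function('U')(Add(4, Mul(-1, -4)), -3), Function('z')(4))), 39)) = Mul(Add(63, Mul(-9, -3)), Add(Add(7, Pow(-2, 2)), 39)) = Mul(Add(63, 27), Add(Add(7, 4), 39)) = Mul(90, Add(11, 39)) = Mul(90, 50) = 4500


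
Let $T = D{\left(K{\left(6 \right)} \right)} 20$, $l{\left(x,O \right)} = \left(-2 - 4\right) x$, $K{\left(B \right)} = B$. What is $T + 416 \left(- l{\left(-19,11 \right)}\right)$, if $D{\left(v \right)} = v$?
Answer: $-47304$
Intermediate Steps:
$l{\left(x,O \right)} = - 6 x$ ($l{\left(x,O \right)} = \left(-2 - 4\right) x = - 6 x$)
$T = 120$ ($T = 6 \cdot 20 = 120$)
$T + 416 \left(- l{\left(-19,11 \right)}\right) = 120 + 416 \left(- \left(-6\right) \left(-19\right)\right) = 120 + 416 \left(\left(-1\right) 114\right) = 120 + 416 \left(-114\right) = 120 - 47424 = -47304$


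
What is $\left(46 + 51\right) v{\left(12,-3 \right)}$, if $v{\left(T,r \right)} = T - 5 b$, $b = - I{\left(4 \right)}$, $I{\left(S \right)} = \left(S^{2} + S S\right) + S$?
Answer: $18624$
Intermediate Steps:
$I{\left(S \right)} = S + 2 S^{2}$ ($I{\left(S \right)} = \left(S^{2} + S^{2}\right) + S = 2 S^{2} + S = S + 2 S^{2}$)
$b = -36$ ($b = - 4 \left(1 + 2 \cdot 4\right) = - 4 \left(1 + 8\right) = - 4 \cdot 9 = \left(-1\right) 36 = -36$)
$v{\left(T,r \right)} = 180 + T$ ($v{\left(T,r \right)} = T - -180 = T + 180 = 180 + T$)
$\left(46 + 51\right) v{\left(12,-3 \right)} = \left(46 + 51\right) \left(180 + 12\right) = 97 \cdot 192 = 18624$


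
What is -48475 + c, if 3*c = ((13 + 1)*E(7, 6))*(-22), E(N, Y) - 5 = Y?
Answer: -148813/3 ≈ -49604.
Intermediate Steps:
E(N, Y) = 5 + Y
c = -3388/3 (c = (((13 + 1)*(5 + 6))*(-22))/3 = ((14*11)*(-22))/3 = (154*(-22))/3 = (⅓)*(-3388) = -3388/3 ≈ -1129.3)
-48475 + c = -48475 - 3388/3 = -148813/3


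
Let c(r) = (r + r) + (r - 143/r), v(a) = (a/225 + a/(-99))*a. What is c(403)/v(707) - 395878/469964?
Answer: -32365223783087/25487847344806 ≈ -1.2698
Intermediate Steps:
v(a) = -14*a**2/2475 (v(a) = (a*(1/225) + a*(-1/99))*a = (a/225 - a/99)*a = (-14*a/2475)*a = -14*a**2/2475)
c(r) = -143/r + 3*r (c(r) = 2*r + (r - 143/r) = -143/r + 3*r)
c(403)/v(707) - 395878/469964 = (-143/403 + 3*403)/((-14/2475*707**2)) - 395878/469964 = (-143*1/403 + 1209)/((-14/2475*499849)) - 395878*1/469964 = (-11/31 + 1209)/(-6997886/2475) - 197939/234982 = (37468/31)*(-2475/6997886) - 197939/234982 = -46366650/108467233 - 197939/234982 = -32365223783087/25487847344806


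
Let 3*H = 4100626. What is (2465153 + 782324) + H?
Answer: 13843057/3 ≈ 4.6144e+6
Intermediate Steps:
H = 4100626/3 (H = (⅓)*4100626 = 4100626/3 ≈ 1.3669e+6)
(2465153 + 782324) + H = (2465153 + 782324) + 4100626/3 = 3247477 + 4100626/3 = 13843057/3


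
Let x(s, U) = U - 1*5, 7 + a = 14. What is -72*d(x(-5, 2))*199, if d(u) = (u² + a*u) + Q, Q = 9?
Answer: 42984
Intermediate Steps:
a = 7 (a = -7 + 14 = 7)
x(s, U) = -5 + U (x(s, U) = U - 5 = -5 + U)
d(u) = 9 + u² + 7*u (d(u) = (u² + 7*u) + 9 = 9 + u² + 7*u)
-72*d(x(-5, 2))*199 = -72*(9 + (-5 + 2)² + 7*(-5 + 2))*199 = -72*(9 + (-3)² + 7*(-3))*199 = -72*(9 + 9 - 21)*199 = -72*(-3)*199 = 216*199 = 42984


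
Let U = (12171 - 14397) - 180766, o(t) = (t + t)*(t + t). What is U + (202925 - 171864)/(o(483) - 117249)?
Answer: -149304422683/815907 ≈ -1.8299e+5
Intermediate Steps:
o(t) = 4*t**2 (o(t) = (2*t)*(2*t) = 4*t**2)
U = -182992 (U = -2226 - 180766 = -182992)
U + (202925 - 171864)/(o(483) - 117249) = -182992 + (202925 - 171864)/(4*483**2 - 117249) = -182992 + 31061/(4*233289 - 117249) = -182992 + 31061/(933156 - 117249) = -182992 + 31061/815907 = -149304422683/815907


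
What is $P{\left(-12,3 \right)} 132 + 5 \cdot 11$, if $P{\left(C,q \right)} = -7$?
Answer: $-869$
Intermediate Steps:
$P{\left(-12,3 \right)} 132 + 5 \cdot 11 = \left(-7\right) 132 + 5 \cdot 11 = -924 + 55 = -869$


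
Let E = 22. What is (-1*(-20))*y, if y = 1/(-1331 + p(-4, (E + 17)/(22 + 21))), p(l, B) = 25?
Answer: -10/653 ≈ -0.015314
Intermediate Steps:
y = -1/1306 (y = 1/(-1331 + 25) = 1/(-1306) = -1/1306 ≈ -0.00076570)
(-1*(-20))*y = -1*(-20)*(-1/1306) = 20*(-1/1306) = -10/653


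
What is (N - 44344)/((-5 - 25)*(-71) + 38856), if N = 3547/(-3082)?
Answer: -12424705/11483532 ≈ -1.0820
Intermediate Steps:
N = -3547/3082 (N = 3547*(-1/3082) = -3547/3082 ≈ -1.1509)
(N - 44344)/((-5 - 25)*(-71) + 38856) = (-3547/3082 - 44344)/((-5 - 25)*(-71) + 38856) = -136671755/(3082*(-30*(-71) + 38856)) = -136671755/(3082*(2130 + 38856)) = -136671755/3082/40986 = -136671755/3082*1/40986 = -12424705/11483532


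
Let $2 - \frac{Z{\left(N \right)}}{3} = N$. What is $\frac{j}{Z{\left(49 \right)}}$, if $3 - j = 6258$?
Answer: $\frac{2085}{47} \approx 44.362$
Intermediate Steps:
$j = -6255$ ($j = 3 - 6258 = -6255$)
$Z{\left(N \right)} = 6 - 3 N$
$\frac{j}{Z{\left(49 \right)}} = - \frac{6255}{6 - 147} = - \frac{6255}{-141} = \left(-6255\right) \left(- \frac{1}{141}\right) = \frac{2085}{47}$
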